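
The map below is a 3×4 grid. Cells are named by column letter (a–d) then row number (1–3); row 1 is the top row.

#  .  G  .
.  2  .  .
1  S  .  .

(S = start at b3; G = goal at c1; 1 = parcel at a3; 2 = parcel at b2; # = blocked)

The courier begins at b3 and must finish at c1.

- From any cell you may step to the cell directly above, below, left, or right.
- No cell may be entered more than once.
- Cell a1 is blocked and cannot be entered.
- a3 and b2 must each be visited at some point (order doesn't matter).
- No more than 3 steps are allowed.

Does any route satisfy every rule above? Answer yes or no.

no

Even ignoring the no-revisit rule, getting from b3 to c1, taking the cheapest ordering b3 → a3 → b2 → c1 needs at least 1 + 2 + 2 = 5 moves (Manhattan distance per leg), which exceeds the 3-move limit.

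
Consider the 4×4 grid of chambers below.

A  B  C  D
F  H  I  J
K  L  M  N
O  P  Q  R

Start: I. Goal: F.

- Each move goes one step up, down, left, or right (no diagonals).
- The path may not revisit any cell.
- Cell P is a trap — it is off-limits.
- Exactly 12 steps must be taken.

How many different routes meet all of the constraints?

Need simple routes of exactly 12 moves from I to F (Manhattan distance 2, so 5 moves are spent on a detour and 5 undoing it).
Enumerating: I C D J N R Q M L H B A F | I M Q R N J D C B H L K F | I H B C D J N R Q M L K F | I H L M Q R N J D C B A F.
That gives 4 routes.

4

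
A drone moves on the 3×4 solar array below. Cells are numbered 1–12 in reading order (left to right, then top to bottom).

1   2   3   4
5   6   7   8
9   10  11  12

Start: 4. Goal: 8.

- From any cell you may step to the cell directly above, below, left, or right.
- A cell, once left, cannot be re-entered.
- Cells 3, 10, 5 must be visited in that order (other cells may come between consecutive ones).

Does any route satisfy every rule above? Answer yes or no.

Ignoring the required order, 10 revisit-free routes from 4 to 8 pass through all of 3, 10, and 5; the waypoint orders that occur are 3 → 5 → 10 (10) — never 3 → 10 → 5.

no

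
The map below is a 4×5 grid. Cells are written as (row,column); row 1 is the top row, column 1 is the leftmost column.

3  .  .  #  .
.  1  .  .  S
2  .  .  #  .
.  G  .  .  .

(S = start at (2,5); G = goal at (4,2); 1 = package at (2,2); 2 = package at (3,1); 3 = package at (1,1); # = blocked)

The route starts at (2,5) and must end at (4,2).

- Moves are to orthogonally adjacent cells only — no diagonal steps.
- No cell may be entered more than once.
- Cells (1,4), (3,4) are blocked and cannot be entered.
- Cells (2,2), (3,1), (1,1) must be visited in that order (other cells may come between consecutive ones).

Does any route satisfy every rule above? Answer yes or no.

no

Ignoring the required order, 10 revisit-free routes from (2,5) to (4,2) pass through all of (2,2), (3,1), and (1,1); the waypoint orders that occur are (2,2) → (1,1) → (3,1) (8); (1,1) → (2,2) → (3,1) (2) — never (2,2) → (3,1) → (1,1).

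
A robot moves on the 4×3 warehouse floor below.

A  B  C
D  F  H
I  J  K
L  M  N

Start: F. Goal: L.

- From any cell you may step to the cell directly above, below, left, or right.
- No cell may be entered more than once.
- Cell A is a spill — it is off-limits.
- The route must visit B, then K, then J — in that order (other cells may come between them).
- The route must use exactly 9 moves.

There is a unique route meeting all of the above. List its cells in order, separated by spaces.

F B C H K N M J I L

The waypoints must appear in the order B, K, J, with no cell reused.
Route from F: up to B, right to C, 3× down (reaching N), left to M, up to J, left to I, down to L — 9 moves in all.
Check: order respected (B at step 1, K at step 4, J at step 7); 9 moves as required.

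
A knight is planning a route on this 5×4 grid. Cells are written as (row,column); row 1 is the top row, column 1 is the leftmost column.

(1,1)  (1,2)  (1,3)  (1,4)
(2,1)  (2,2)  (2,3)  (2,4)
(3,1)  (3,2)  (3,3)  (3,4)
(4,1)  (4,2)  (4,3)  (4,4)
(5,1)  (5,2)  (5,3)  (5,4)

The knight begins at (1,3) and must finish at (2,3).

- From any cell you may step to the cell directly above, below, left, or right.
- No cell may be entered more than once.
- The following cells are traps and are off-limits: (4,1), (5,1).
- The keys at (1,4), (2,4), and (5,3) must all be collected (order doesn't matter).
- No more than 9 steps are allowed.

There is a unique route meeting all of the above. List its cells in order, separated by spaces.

The 9-move cap with required stops at (1,4), (2,4), (5,3) leaves no slack for detours.
Route from (1,3): right to (1,4), 4× down (reaching (5,4)), left to (5,3), 3× up (reaching (2,3)) — 9 moves in all.
Check: all required cells visited; 9 ≤ 9 moves.

(1,3) (1,4) (2,4) (3,4) (4,4) (5,4) (5,3) (4,3) (3,3) (2,3)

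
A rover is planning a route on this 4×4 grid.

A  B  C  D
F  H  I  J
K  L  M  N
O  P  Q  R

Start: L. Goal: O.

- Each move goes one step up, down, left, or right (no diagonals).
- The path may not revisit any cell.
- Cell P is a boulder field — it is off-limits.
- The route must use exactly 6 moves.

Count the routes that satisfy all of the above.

2

Need simple routes of exactly 6 moves from L to O (Manhattan distance 2, so 2 moves are spent on a detour and 2 undoing it).
Enumerating: L H B A F K O | L M I H F K O.
That gives 2 routes.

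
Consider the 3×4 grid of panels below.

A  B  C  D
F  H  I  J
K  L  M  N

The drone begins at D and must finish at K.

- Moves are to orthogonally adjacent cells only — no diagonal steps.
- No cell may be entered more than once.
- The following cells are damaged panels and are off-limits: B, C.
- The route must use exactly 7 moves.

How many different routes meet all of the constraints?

4

Need simple routes of exactly 7 moves from D to K (Manhattan distance 5, so 1 moves are spent on a detour and 1 undoing it).
Enumerating: D J N M I H L K | D J N M I H F K | D J N M L H F K | D J I M L H F K.
That gives 4 routes.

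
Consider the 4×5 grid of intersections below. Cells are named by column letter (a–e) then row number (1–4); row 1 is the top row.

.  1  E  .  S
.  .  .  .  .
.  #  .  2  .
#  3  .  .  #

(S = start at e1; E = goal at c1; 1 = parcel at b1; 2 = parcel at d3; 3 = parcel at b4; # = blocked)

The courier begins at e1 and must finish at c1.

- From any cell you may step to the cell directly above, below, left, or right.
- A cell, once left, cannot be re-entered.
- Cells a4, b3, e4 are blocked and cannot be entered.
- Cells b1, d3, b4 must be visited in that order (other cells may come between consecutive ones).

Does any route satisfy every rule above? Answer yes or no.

b4 must be visited but has only one open neighbour (c4), and it is neither the start nor the goal — the route would have to enter and leave through c4, re-entering it.

no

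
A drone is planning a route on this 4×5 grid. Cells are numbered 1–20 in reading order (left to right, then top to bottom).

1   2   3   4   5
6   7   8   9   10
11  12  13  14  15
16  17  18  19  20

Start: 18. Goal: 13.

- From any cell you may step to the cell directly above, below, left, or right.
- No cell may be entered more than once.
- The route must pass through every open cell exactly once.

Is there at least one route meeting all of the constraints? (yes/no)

yes

One route that works: 18 → 17 → 16 → 11 → 6 → 1 → 2 → 3 → 4 → 5 → 10 → 15 → 20 → 19 → 14 → 9 → 8 → 7 → 12 → 13.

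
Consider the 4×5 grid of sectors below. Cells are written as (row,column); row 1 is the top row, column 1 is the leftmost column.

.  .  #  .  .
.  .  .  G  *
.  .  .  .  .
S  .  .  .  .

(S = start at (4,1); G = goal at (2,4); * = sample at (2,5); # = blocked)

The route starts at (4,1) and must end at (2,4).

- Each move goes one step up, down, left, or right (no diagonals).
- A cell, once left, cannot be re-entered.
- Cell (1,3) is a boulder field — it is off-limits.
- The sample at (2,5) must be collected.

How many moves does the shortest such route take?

7

Any route passes through (2,5) somewhere between (4,1) and (2,4). Summing Manhattan distances along the two legs ((4,1) → (2,5) → (2,4)) gives a lower bound of 6 + 1 = 7 moves.
A route of 7 moves achieves this: (4,1) → (3,1) → (3,2) → (3,3) → (3,4) → (3,5) → (2,5) → (2,4).
Since 7 matches the lower bound, it is optimal.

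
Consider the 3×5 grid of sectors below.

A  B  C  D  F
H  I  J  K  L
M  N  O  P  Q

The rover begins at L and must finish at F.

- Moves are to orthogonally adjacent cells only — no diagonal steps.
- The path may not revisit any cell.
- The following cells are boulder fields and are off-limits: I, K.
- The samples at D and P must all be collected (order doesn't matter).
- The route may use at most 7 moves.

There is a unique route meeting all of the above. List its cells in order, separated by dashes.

The 7-move cap with required stops at D, P leaves no slack for detours.
Route from L: down to Q, 2× left (reaching O), 2× up (reaching C), 2× right (reaching F) — 7 moves in all.
Check: all required cells visited; 7 ≤ 7 moves.

L - Q - P - O - J - C - D - F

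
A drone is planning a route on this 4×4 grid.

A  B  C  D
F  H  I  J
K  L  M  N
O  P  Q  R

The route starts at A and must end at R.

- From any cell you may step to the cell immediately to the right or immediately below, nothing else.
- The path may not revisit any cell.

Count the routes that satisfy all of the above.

A right/down-only route from A to R makes exactly 3 down-moves and 3 right-moves in some order.
With no other constraints that would be C(6,3) = 20 routes.
That gives 20 routes.

20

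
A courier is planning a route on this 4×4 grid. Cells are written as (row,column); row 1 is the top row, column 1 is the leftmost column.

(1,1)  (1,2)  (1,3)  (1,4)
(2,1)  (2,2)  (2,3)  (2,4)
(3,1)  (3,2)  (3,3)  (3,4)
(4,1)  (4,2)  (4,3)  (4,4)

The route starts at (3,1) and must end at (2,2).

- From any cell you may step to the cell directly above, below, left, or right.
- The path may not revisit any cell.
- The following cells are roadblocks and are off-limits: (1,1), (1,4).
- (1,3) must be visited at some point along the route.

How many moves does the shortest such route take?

Any route passes through (1,3) somewhere between (3,1) and (2,2). Summing Manhattan distances along the two legs ((3,1) → (1,3) → (2,2)) gives a lower bound of 4 + 2 = 6 moves.
A route of 6 moves achieves this: (3,1) → (3,2) → (3,3) → (2,3) → (1,3) → (1,2) → (2,2).
Since 6 matches the lower bound, it is optimal.

6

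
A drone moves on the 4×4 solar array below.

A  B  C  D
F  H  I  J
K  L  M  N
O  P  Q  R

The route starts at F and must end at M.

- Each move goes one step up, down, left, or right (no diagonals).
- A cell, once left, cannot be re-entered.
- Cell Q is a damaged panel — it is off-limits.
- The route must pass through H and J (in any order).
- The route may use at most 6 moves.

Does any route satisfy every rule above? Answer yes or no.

One route that works: F → H → I → J → N → M.

yes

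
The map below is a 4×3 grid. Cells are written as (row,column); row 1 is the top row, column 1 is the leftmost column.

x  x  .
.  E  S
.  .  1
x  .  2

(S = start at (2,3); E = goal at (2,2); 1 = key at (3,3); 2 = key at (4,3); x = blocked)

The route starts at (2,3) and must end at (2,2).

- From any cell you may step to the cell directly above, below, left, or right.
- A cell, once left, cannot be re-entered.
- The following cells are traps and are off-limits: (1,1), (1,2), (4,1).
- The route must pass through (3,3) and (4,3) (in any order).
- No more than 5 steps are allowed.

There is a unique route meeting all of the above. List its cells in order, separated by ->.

Any route must reach (3,3) and (4,3) and still end at (2,2) within 5 moves, so the order of the required stops is forced.
Route from (2,3): down 2 to (4,3), left 1 to (4,2), up 2 to (2,2) — 5 moves in all.
Check: all required cells visited; 5 ≤ 5 moves.

(2,3) -> (3,3) -> (4,3) -> (4,2) -> (3,2) -> (2,2)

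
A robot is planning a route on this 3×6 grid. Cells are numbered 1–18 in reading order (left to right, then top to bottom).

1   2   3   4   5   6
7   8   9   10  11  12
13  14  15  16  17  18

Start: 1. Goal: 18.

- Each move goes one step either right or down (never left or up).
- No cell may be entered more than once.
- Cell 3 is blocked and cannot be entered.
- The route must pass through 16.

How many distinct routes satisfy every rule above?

A right/down-only route from 1 to 18 makes exactly 2 down-moves and 5 right-moves in some order.
With no other constraints that would be C(7,2) = 21 routes.
Split at 16 and multiply the segment counts (each segment already excludes blocked cells): 1→16: 7; 16→18: 1; product = 7.
That gives 7 routes.

7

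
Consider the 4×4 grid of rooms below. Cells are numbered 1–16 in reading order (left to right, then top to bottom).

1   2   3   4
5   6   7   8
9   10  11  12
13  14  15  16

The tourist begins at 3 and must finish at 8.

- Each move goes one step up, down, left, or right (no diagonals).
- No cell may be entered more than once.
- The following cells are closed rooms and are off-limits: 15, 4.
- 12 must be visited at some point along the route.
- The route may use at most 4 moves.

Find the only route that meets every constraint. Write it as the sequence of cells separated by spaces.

The 4-move cap with required stops at 12 leaves no slack for detours.
Route from 3: 2× down (reaching 11), right to 12, up to 8 — 4 moves in all.
Check: all required cells visited; 4 ≤ 4 moves.

3 7 11 12 8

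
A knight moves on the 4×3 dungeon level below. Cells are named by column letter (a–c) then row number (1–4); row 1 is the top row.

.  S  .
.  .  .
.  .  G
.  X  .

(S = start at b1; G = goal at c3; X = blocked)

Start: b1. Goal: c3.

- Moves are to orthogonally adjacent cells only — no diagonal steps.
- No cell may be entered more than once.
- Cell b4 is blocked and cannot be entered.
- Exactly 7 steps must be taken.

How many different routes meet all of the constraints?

2

Need simple routes of exactly 7 moves from b1 to c3 (Manhattan distance 3, so 2 moves are spent on a detour and 2 undoing it).
Enumerating: b1 a1 a2 a3 b3 b2 c2 c3 | b1 c1 c2 b2 a2 a3 b3 c3.
That gives 2 routes.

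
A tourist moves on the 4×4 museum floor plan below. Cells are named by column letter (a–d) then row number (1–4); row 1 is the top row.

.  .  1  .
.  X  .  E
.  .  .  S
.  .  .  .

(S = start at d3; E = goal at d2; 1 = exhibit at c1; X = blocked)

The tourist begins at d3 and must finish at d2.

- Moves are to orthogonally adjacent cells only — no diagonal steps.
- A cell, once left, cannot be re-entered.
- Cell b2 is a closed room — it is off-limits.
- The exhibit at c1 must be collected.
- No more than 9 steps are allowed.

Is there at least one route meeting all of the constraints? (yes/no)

yes

One route that works: d3 → c3 → c2 → c1 → d1 → d2.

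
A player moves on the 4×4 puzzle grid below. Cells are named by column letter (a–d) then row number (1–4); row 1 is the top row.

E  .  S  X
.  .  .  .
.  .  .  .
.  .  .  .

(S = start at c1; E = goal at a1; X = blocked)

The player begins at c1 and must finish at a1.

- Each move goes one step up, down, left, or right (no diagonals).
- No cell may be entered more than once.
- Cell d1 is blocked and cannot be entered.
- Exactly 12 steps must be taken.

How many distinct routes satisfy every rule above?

Need simple routes of exactly 12 moves from c1 to a1 (Manhattan distance 2, so 5 moves are spent on a detour and 5 undoing it).
Branch systematically from the start, pruning whenever the remaining move budget drops below the Manhattan distance to a1 or differs from it in parity. Grouping the completions by first move — via c2: 16; via b1: 9 — and summing: 16 + 9 = 25.
That gives 25 routes.

25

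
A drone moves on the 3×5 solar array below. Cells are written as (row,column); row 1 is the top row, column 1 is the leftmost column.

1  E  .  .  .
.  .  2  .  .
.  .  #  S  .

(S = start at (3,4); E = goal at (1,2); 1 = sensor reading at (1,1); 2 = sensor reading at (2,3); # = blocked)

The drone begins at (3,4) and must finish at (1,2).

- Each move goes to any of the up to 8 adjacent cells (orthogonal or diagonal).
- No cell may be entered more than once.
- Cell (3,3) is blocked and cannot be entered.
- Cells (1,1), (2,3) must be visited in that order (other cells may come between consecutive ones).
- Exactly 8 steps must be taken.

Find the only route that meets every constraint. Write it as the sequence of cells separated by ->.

The waypoints must appear in the order (1,1), (2,3), with no cell reused.
Route from (3,4): up to (2,4), up-left to (1,3), down-left to (2,2), up-left to (1,1), down to (2,1), down-right to (3,2), up-right to (2,3), up-left to (1,2) — 8 moves in all.
Check: order respected (1 at step 4, 2 at step 7); 8 moves as required.

(3,4) -> (2,4) -> (1,3) -> (2,2) -> (1,1) -> (2,1) -> (3,2) -> (2,3) -> (1,2)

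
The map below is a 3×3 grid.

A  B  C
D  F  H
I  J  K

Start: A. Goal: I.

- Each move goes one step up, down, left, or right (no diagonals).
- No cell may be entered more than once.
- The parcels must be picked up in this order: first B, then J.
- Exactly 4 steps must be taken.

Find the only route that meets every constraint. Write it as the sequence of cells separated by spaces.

A B F J I

The waypoints must appear in the order B, J, with no cell reused.
Route from A: right to B, 2× down (reaching J), left to I — 4 moves in all.
Check: order respected (B at step 1, J at step 3); 4 moves as required.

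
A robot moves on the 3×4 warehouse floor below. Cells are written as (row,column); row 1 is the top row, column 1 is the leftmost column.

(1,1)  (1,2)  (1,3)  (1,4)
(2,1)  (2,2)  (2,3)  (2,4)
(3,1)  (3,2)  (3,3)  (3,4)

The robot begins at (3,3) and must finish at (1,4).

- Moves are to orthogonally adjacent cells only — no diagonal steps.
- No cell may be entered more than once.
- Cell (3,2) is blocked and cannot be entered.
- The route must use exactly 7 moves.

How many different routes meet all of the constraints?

Need simple routes of exactly 7 moves from (3,3) to (1,4) (Manhattan distance 3, so 2 moves are spent on a detour and 2 undoing it).
Enumerating: (3,3) (2,3) (2,2) (2,1) (1,1) (1,2) (1,3) (1,4) | (3,3) (3,4) (2,4) (2,3) (2,2) (1,2) (1,3) (1,4).
That gives 2 routes.

2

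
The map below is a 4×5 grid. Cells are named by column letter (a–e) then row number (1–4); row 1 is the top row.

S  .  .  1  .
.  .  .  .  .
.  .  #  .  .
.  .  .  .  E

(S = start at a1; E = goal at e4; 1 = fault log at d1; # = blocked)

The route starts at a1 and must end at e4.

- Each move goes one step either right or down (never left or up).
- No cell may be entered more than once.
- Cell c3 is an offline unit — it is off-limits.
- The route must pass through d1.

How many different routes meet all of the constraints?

A right/down-only route from a1 to e4 makes exactly 3 down-moves and 4 right-moves in some order.
With no other constraints that would be C(7,3) = 35 routes.
Split at d1 and multiply the segment counts (each segment already excludes blocked cells): a1→d1: 1; d1→e4: 4; product = 4.
That gives 4 routes.

4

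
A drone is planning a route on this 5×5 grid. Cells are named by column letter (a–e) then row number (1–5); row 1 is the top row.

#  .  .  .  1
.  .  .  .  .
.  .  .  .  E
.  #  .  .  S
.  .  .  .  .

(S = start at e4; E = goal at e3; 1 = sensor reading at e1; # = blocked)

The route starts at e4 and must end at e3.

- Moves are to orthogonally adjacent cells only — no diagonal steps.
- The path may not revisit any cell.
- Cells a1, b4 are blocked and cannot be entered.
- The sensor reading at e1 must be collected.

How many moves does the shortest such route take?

Any route passes through e1 somewhere between e4 and e3. Summing Manhattan distances along the two legs (e4 → e1 → e3) gives a lower bound of 3 + 2 = 5 moves.
The shortest route satisfying every rule uses 7 moves: e4 → d4 → d3 → d2 → d1 → e1 → e2 → e3.
The bound of 5 isn't tight here; checking systematically, no route of length 5 through 6 satisfies every constraint, so 7 is the minimum.

7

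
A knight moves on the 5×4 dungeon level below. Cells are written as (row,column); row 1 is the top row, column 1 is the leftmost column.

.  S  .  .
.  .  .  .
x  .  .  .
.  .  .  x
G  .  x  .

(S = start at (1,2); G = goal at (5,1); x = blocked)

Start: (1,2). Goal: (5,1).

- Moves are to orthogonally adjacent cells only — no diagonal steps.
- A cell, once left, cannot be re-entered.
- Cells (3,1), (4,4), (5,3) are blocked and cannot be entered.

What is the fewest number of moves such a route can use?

The Manhattan distance from (1,2) to (5,1) is |1−5| + |2−1| = 5, so at least 5 moves are needed.
A route of 5 moves achieves this: (1,2) → (2,2) → (3,2) → (4,2) → (5,2) → (5,1).
Since 5 matches the lower bound, it is optimal.

5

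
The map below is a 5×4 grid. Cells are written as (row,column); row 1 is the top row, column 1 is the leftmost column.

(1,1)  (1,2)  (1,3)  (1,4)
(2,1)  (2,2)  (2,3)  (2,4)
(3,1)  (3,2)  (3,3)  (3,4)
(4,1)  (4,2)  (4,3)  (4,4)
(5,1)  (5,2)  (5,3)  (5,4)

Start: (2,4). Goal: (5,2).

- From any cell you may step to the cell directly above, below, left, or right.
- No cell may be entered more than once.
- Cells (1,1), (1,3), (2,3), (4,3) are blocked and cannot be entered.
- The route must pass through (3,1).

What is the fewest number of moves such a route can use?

Any route passes through (3,1) somewhere between (2,4) and (5,2). Summing Manhattan distances along the two legs ((2,4) → (3,1) → (5,2)) gives a lower bound of 4 + 3 = 7 moves.
A route of 7 moves achieves this: (2,4) → (3,4) → (3,3) → (3,2) → (3,1) → (4,1) → (5,1) → (5,2).
Since 7 matches the lower bound, it is optimal.

7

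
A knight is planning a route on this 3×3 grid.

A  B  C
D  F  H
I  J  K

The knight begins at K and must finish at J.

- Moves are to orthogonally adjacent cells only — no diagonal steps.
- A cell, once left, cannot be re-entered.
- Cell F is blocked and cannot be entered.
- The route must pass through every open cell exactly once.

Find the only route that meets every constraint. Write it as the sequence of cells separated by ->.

Need to visit all 8 open cells exactly once, starting at K and ending at J.
Route from K: 2× up (reaching C), 2× left (reaching A), 2× down (reaching I), right to J — 7 moves in all.
Check: all 8 open cells covered.

K -> H -> C -> B -> A -> D -> I -> J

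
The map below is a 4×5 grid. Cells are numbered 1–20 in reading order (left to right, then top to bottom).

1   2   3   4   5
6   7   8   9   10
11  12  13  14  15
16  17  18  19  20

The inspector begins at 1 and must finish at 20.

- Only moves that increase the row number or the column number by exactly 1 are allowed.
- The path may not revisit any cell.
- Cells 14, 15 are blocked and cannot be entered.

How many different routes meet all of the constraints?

A right/down-only route from 1 to 20 makes exactly 3 down-moves and 4 right-moves in some order.
With no other constraints that would be C(7,3) = 35 routes.
Subtract routes through each blocked cell (inclusion–exclusion for overlaps): − through 14: 20 − through 15: 15 + through 14&15: 10 → 10.
That gives 10 routes.

10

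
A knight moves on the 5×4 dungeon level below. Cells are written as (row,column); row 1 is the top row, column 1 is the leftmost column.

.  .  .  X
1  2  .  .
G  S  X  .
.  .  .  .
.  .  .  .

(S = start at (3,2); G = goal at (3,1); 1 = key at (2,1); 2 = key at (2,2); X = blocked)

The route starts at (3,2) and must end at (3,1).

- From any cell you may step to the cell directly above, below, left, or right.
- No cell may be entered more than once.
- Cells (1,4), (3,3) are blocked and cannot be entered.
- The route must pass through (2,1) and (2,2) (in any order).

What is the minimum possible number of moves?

3

Any route passes through (2,1) and (2,2) in some order between (3,2) and (3,1). Summing Manhattan distances along each leg and taking the cheapest ordering ((3,2) → (2,2) → (2,1) → (3,1)) gives a lower bound of 1 + 1 + 1 = 3 moves.
A route of 3 moves achieves this: (3,2) → (2,2) → (2,1) → (3,1).
Since 3 matches the lower bound, it is optimal.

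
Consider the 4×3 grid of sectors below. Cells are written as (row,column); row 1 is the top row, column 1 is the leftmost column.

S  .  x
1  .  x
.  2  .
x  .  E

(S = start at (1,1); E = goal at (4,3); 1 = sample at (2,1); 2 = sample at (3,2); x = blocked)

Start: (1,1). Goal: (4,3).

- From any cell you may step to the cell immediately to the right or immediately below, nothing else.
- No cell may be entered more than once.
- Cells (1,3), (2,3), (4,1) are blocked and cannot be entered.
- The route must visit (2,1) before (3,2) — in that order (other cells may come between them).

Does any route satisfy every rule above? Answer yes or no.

yes

One route that works: (1,1) → (2,1) → (3,1) → (3,2) → (4,2) → (4,3).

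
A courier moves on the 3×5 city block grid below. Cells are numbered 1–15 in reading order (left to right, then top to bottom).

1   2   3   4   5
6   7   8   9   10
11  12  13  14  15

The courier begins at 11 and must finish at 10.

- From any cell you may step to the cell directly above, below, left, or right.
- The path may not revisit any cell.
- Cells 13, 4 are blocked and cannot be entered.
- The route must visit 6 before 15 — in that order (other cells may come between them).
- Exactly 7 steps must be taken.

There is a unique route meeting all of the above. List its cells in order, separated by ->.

The waypoints must appear in the order 6, 15, with no cell reused.
Route from 11: up 1 to 6, right 3 to 9, down 1 to 14, right 1 to 15, up 1 to 10 — 7 moves in all.
Check: order respected (6 at step 1, 15 at step 6); 7 moves as required.

11 -> 6 -> 7 -> 8 -> 9 -> 14 -> 15 -> 10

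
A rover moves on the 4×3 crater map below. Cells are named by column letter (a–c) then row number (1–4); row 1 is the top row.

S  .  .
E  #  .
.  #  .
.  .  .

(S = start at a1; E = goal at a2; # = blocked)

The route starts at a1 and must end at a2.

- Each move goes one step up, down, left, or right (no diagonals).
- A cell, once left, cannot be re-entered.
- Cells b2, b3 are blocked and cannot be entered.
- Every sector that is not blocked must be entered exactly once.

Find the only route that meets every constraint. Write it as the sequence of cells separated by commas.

Need to visit all 10 open cells exactly once, starting at a1 and ending at a2.
Route from a1: 2× right (reaching c1), 3× down (reaching c4), 2× left (reaching a4), 2× up (reaching a2) — 9 moves in all.
Check: all 10 open cells covered.

a1, b1, c1, c2, c3, c4, b4, a4, a3, a2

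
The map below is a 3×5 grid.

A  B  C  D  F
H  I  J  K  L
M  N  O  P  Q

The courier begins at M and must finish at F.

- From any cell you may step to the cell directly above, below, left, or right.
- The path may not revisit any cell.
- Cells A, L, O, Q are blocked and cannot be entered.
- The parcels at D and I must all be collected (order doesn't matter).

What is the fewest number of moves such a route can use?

Any route passes through D and I in some order between M and F. Summing Manhattan distances along each leg and taking the cheapest ordering (M → I → D → F) gives a lower bound of 2 + 3 + 1 = 6 moves.
A route of 6 moves achieves this: M → H → I → B → C → D → F.
Since 6 matches the lower bound, it is optimal.

6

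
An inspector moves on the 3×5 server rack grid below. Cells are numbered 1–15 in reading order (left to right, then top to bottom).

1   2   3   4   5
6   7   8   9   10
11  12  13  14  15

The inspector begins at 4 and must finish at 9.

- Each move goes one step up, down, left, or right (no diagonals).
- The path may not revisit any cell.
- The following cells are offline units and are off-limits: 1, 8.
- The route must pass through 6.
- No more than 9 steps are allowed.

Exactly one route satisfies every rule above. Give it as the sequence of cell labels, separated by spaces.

4 3 2 7 6 11 12 13 14 9

The 9-move cap with required stops at 6 leaves no slack for detours.
Route from 4: left 2 to 2, down 1 to 7, left 1 to 6, down 1 to 11, right 3 to 14, up 1 to 9 — 9 moves in all.
Check: all required cells visited; 9 ≤ 9 moves.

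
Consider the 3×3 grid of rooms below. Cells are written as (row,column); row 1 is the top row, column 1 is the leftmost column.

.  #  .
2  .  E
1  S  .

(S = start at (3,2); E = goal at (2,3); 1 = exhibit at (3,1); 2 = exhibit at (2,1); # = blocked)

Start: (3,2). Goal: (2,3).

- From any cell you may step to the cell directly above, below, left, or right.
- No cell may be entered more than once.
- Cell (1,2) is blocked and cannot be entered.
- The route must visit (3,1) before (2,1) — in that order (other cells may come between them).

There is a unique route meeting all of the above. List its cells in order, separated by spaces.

The waypoints must appear in the order (3,1), (2,1), with no cell reused.
Route from (3,2): left 1 to (3,1), up 1 to (2,1), right 2 to (2,3) — 4 moves in all.
Check: order respected (1 at step 1, 2 at step 2).

(3,2) (3,1) (2,1) (2,2) (2,3)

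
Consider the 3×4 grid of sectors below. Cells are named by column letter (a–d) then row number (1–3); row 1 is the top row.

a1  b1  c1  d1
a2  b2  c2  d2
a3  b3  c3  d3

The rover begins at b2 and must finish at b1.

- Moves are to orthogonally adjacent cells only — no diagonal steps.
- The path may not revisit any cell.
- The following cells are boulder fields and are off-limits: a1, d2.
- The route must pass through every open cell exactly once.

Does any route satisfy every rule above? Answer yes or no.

no

Cell d1 has only one open neighbour but is neither the start nor the goal, so a Hamiltonian route would have to both enter and leave it through the same neighbour — impossible without revisiting.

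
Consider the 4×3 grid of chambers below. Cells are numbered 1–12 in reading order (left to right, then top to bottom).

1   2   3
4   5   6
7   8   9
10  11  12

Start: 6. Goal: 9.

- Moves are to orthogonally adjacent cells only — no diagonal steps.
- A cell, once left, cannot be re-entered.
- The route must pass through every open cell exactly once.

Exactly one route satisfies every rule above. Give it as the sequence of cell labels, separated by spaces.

6 3 2 1 4 5 8 7 10 11 12 9

Need to visit all 12 open cells exactly once, starting at 6 and ending at 9.
Route from 6: up to 3, 2× left (reaching 1), down to 4, right to 5, down to 8, left to 7, down to 10, 2× right (reaching 12), up to 9 — 11 moves in all.
Check: all 12 open cells covered.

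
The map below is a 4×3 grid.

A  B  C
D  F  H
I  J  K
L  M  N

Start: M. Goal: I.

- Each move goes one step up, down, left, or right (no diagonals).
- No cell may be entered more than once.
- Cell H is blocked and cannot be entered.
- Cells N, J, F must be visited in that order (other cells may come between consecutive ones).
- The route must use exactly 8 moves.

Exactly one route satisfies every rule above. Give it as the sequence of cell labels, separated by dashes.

M - N - K - J - F - B - A - D - I

The waypoints must appear in the order N, J, F, with no cell reused.
Route from M: right to N, up to K, left to J, 2× up (reaching B), left to A, 2× down (reaching I) — 8 moves in all.
Check: order respected (N at step 1, J at step 3, F at step 4); 8 moves as required.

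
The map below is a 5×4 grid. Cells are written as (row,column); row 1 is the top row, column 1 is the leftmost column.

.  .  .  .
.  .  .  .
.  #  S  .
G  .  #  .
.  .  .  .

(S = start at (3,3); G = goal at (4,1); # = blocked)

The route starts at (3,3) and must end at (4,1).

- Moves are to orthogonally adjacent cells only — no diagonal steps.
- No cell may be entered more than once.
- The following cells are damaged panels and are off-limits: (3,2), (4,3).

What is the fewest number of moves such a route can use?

5

The Manhattan distance from (3,3) to (4,1) is |3−4| + |3−1| = 3, so at least 3 moves are needed.
That bound ignores the blocked cells. Measuring each leg by the fewest moves that actually steer around them ((3,3)→(4,1): 5) raises the lower bound to 5.
A route of 5 moves exists: (3,3) → (2,3) → (2,2) → (2,1) → (3,1) → (4,1).
Since 5 matches that lower bound, it is optimal.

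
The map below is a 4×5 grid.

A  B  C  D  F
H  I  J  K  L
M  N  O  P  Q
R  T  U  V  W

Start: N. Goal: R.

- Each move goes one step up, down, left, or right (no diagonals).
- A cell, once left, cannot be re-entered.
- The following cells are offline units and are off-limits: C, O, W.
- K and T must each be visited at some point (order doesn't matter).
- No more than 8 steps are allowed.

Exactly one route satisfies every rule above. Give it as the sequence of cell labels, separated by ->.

Any route must reach K and T and still end at R within 8 moves, so the order of the required stops is forced.
Route from N: up 1 to I, right 2 to K, down 2 to V, left 3 to R — 8 moves in all.
Check: all required cells visited; 8 ≤ 8 moves.

N -> I -> J -> K -> P -> V -> U -> T -> R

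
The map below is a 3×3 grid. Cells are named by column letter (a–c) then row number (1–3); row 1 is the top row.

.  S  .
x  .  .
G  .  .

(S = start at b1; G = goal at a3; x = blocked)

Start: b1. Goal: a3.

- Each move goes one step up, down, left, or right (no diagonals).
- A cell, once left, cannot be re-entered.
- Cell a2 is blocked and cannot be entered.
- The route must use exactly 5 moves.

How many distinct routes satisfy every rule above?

3

Need simple routes of exactly 5 moves from b1 to a3 (Manhattan distance 3, so 1 moves are spent on a detour and 1 undoing it).
Enumerating: b1 b2 c2 c3 b3 a3 | b1 c1 c2 c3 b3 a3 | b1 c1 c2 b2 b3 a3.
That gives 3 routes.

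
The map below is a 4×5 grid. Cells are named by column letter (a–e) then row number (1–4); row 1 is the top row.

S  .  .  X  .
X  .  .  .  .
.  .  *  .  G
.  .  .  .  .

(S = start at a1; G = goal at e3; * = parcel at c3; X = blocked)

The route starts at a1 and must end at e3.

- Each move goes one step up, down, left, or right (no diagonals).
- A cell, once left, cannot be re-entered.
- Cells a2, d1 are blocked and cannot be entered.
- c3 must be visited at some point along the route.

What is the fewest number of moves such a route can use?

Any route passes through c3 somewhere between a1 and e3. Summing Manhattan distances along the two legs (a1 → c3 → e3) gives a lower bound of 4 + 2 = 6 moves.
A route of 6 moves achieves this: a1 → b1 → b2 → b3 → c3 → d3 → e3.
Since 6 matches the lower bound, it is optimal.

6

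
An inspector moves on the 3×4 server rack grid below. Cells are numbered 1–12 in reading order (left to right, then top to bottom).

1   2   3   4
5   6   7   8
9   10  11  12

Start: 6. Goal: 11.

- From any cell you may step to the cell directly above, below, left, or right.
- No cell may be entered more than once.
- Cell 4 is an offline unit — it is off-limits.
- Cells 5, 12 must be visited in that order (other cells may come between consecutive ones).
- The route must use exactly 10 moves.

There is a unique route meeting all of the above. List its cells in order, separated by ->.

The waypoints must appear in the order 5, 12, with no cell reused.
Route from 6: down 1 to 10, left 1 to 9, up 2 to 1, right 2 to 3, down 1 to 7, right 1 to 8, down 1 to 12, left 1 to 11 — 10 moves in all.
Check: order respected (5 at step 3, 12 at step 9); 10 moves as required.

6 -> 10 -> 9 -> 5 -> 1 -> 2 -> 3 -> 7 -> 8 -> 12 -> 11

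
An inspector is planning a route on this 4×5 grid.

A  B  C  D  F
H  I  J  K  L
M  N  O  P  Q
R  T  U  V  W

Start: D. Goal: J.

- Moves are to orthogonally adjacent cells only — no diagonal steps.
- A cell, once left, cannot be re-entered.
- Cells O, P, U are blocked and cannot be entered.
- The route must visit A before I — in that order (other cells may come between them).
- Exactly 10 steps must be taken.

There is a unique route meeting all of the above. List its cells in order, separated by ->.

D -> C -> B -> A -> H -> M -> R -> T -> N -> I -> J

The waypoints must appear in the order A, I, with no cell reused.
Route from D: 3× left (reaching A), 3× down (reaching R), right to T, 2× up (reaching I), right to J — 10 moves in all.
Check: order respected (A at step 3, I at step 9); 10 moves as required.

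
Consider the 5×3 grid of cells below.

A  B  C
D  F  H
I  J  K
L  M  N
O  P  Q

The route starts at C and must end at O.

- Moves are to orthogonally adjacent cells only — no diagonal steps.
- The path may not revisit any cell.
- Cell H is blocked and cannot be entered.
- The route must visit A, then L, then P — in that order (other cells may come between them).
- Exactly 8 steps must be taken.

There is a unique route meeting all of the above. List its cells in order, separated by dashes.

C - B - A - D - I - L - M - P - O

The waypoints must appear in the order A, L, P, with no cell reused.
Route from C: 2× left (reaching A), 3× down (reaching L), right to M, down to P, left to O — 8 moves in all.
Check: order respected (A at step 2, L at step 5, P at step 7); 8 moves as required.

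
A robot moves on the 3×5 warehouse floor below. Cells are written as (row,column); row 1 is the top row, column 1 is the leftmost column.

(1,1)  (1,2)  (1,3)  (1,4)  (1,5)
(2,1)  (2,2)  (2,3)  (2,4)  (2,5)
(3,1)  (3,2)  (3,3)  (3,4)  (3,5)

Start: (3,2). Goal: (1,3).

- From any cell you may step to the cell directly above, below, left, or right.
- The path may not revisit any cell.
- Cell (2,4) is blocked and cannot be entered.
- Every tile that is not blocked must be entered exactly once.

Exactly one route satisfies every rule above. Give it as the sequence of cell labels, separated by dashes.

(3,2) - (3,1) - (2,1) - (1,1) - (1,2) - (2,2) - (2,3) - (3,3) - (3,4) - (3,5) - (2,5) - (1,5) - (1,4) - (1,3)

Need to visit all 14 open cells exactly once, starting at (3,2) and ending at (1,3).
Cell (1,5) has only two open neighbours ((2,5) and (1,4)), so the path must pass straight through it: one of those is the cell it's entered from and the other is where it exits.
Route from (3,2): left to (3,1), 2× up (reaching (1,1)), right to (1,2), down to (2,2), right to (2,3), down to (3,3), 2× right (reaching (3,5)), 2× up (reaching (1,5)), 2× left (reaching (1,3)) — 13 moves in all.
Check: all 14 open cells covered.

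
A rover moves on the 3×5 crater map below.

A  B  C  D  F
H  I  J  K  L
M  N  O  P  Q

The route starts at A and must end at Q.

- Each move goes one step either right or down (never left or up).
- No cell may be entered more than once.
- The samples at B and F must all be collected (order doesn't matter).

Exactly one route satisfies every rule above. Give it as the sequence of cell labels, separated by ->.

A -> B -> C -> D -> F -> L -> Q

Moves only go right or down, so the column and row indices never decrease.
Route from A: 4× right (reaching F), 2× down (reaching Q) — 6 moves in all.
Check: all required cells visited.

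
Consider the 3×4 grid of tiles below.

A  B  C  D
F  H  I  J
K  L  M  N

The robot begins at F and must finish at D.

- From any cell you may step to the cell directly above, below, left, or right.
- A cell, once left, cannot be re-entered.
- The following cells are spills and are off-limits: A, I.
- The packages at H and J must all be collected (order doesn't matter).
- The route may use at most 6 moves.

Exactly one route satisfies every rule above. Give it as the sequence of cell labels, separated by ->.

The 6-move cap with required stops at H, J leaves no slack for detours.
Route from F: right 1 to H, down 1 to L, right 2 to N, up 2 to D — 6 moves in all.
Check: all required cells visited; 6 ≤ 6 moves.

F -> H -> L -> M -> N -> J -> D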